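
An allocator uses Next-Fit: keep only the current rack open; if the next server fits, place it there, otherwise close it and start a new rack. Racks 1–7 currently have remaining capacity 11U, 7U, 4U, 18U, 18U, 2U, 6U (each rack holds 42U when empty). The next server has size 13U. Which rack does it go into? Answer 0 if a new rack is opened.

0

Next-Fit only looks at rack 7, which has 6U free.
13U does not fit, so a new rack is opened.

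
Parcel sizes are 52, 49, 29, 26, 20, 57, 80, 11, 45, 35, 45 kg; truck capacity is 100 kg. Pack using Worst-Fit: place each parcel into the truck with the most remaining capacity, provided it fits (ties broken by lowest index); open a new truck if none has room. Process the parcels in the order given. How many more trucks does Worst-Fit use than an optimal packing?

Worst-Fit: [52,26,20] [49,29] [57,11] [80] [45,35] [45] → 6 trucks.
Total size 449 kg; any packing needs at least ⌈449/100⌉ = 5 trucks.
An optimal packing achieves that bound: [80,20] [57,35] [52,45] [49,45] [29,26,11] → 5 trucks.
Excess: 6 − 5 = 1.

1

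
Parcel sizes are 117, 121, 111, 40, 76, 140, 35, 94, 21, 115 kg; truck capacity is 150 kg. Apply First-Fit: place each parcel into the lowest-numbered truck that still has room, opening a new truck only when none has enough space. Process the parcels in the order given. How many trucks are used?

117 kg → truck 1 (remaining 33 kg)
121 kg → truck 2 (remaining 29 kg)
111 kg → truck 3 (remaining 39 kg)
40 kg → truck 4 (remaining 110 kg)
76 kg → truck 4 (remaining 34 kg)
140 kg → truck 5 (remaining 10 kg)
35 kg → truck 3 (remaining 4 kg)
94 kg → truck 6 (remaining 56 kg)
21 kg → truck 1 (remaining 12 kg)
115 kg → truck 7 (remaining 35 kg)
Final trucks: [117,21] [121] [111,35] [40,76] [140] [94] [115].

7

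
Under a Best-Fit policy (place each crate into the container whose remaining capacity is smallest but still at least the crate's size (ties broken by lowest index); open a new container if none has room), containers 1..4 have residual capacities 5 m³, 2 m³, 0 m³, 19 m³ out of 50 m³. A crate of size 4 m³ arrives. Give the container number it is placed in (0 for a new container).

1

Containers with room: container 1 (5 m³), container 4 (19 m³).
Tightest fit is container 1 with 5 m³ free.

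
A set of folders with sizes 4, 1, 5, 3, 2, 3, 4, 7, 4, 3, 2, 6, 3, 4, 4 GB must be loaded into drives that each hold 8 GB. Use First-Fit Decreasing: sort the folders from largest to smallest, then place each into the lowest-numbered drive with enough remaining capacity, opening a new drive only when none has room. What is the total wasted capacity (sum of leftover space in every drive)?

1

Sorted descending: 7, 6, 5, 4, 4, 4, 4, 4, 3, 3, 3, 3, 2, 2, 1.
Put 7 GB in drive 1; 1 GB remain.
Put 6 GB in drive 2; 2 GB remain.
Put 5 GB in drive 3; 3 GB remain.
Put 4 GB in drive 4; 4 GB remain.
Put 4 GB in drive 4; 0 GB remain.
Put 4 GB in drive 5; 4 GB remain.
Put 4 GB in drive 5; 0 GB remain.
Put 4 GB in drive 6; 4 GB remain.
Put 3 GB in drive 3; 0 GB remain.
Put 3 GB in drive 6; 1 GB remain.
Put 3 GB in drive 7; 5 GB remain.
Put 3 GB in drive 7; 2 GB remain.
Put 2 GB in drive 2; 0 GB remain.
Put 2 GB in drive 7; 0 GB remain.
Put 1 GB in drive 1; 0 GB remain.
7 drives × 8 GB = 56 GB; used 55 GB; unused 1 GB.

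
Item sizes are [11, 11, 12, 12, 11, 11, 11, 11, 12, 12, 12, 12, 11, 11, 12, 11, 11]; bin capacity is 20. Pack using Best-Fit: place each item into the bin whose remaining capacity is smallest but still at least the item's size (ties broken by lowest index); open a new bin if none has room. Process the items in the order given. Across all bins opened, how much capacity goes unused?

Put 11 in bin 1; 9 remain.
Put 11 in bin 2; 9 remain.
Put 12 in bin 3; 8 remain.
Put 12 in bin 4; 8 remain.
Put 11 in bin 5; 9 remain.
Put 11 in bin 6; 9 remain.
Put 11 in bin 7; 9 remain.
Put 11 in bin 8; 9 remain.
Put 12 in bin 9; 8 remain.
Put 12 in bin 10; 8 remain.
Put 12 in bin 11; 8 remain.
Put 12 in bin 12; 8 remain.
Put 11 in bin 13; 9 remain.
Put 11 in bin 14; 9 remain.
Put 12 in bin 15; 8 remain.
Put 11 in bin 16; 9 remain.
Put 11 in bin 17; 9 remain.
17 bins × 20 = 340; used 194; unused 146.

146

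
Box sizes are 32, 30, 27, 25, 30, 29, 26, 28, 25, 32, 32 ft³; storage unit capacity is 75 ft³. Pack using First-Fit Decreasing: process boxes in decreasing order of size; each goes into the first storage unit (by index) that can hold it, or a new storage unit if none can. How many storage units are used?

Sorted descending: 32, 32, 32, 30, 30, 29, 28, 27, 26, 25, 25.
storage unit 1: place 32 ft³, 43 ft³ left
storage unit 1: place 32 ft³, 11 ft³ left
storage unit 2: place 32 ft³, 43 ft³ left
storage unit 2: place 30 ft³, 13 ft³ left
storage unit 3: place 30 ft³, 45 ft³ left
storage unit 3: place 29 ft³, 16 ft³ left
storage unit 4: place 28 ft³, 47 ft³ left
storage unit 4: place 27 ft³, 20 ft³ left
storage unit 5: place 26 ft³, 49 ft³ left
storage unit 5: place 25 ft³, 24 ft³ left
storage unit 6: place 25 ft³, 50 ft³ left
Final storage units: [32,32] [32,30] [30,29] [28,27] [26,25] [25].

6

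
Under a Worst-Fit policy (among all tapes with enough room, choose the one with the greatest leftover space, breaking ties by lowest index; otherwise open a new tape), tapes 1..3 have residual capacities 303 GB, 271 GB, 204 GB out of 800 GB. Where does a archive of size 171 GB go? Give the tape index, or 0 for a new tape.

Tapes with room: tape 1 (303 GB), tape 2 (271 GB), tape 3 (204 GB).
Most room is tape 1 with 303 GB free.

1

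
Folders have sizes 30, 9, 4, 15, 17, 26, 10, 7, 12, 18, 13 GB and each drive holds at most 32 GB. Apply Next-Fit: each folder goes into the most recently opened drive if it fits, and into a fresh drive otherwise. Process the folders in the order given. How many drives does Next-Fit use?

Put 30 GB in drive 1; 2 GB remain.
Put 9 GB in drive 2; 23 GB remain.
Put 4 GB in drive 2; 19 GB remain.
Put 15 GB in drive 2; 4 GB remain.
Put 17 GB in drive 3; 15 GB remain.
Put 26 GB in drive 4; 6 GB remain.
Put 10 GB in drive 5; 22 GB remain.
Put 7 GB in drive 5; 15 GB remain.
Put 12 GB in drive 5; 3 GB remain.
Put 18 GB in drive 6; 14 GB remain.
Put 13 GB in drive 6; 1 GB remain.

6 drives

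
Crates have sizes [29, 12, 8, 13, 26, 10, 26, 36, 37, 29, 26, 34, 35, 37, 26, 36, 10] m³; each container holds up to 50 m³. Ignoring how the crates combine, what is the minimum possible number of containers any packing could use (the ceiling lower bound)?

Total size = 29 + 12 + 8 + 13 + 26 + 10 + 26 + 36 + 37 + 29 + 26 + 34 + 35 + 37 + 26 + 36 + 10 = 430 m³.
⌈430 / 50⌉ = 9.

9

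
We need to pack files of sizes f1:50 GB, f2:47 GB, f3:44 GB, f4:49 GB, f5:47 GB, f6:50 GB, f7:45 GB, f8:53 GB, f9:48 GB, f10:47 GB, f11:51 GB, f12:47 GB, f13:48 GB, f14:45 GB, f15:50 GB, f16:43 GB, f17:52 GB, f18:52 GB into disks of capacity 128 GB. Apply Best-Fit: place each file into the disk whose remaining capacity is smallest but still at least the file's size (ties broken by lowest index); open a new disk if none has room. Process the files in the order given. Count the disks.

9

f1 (50 GB) → disk 1 (remaining 78 GB)
f2 (47 GB) → disk 1 (remaining 31 GB)
f3 (44 GB) → disk 2 (remaining 84 GB)
f4 (49 GB) → disk 2 (remaining 35 GB)
f5 (47 GB) → disk 3 (remaining 81 GB)
f6 (50 GB) → disk 3 (remaining 31 GB)
f7 (45 GB) → disk 4 (remaining 83 GB)
f8 (53 GB) → disk 4 (remaining 30 GB)
f9 (48 GB) → disk 5 (remaining 80 GB)
f10 (47 GB) → disk 5 (remaining 33 GB)
f11 (51 GB) → disk 6 (remaining 77 GB)
f12 (47 GB) → disk 6 (remaining 30 GB)
f13 (48 GB) → disk 7 (remaining 80 GB)
f14 (45 GB) → disk 7 (remaining 35 GB)
f15 (50 GB) → disk 8 (remaining 78 GB)
f16 (43 GB) → disk 8 (remaining 35 GB)
f17 (52 GB) → disk 9 (remaining 76 GB)
f18 (52 GB) → disk 9 (remaining 24 GB)
Final disks: [50,47] [44,49] [47,50] [45,53] [48,47] [51,47] [48,45] [50,43] [52,52].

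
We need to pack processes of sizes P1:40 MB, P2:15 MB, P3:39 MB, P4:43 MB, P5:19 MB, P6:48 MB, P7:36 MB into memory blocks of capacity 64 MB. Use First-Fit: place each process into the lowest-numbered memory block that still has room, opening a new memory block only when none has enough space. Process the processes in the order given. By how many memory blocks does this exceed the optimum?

First-Fit: [40,15] [39,19] [43] [48] [36] → 5 memory blocks.
5 processes exceed 32 MB (half the capacity), and no two of those can share a memory block, so at least 5 memory blocks are needed.
So 5 is already optimal.

0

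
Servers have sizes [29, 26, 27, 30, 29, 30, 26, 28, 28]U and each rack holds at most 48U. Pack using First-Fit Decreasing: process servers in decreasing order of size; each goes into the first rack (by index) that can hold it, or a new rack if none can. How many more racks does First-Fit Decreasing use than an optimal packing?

First-Fit Decreasing: [30] [30] [29] [29] [28] [28] [27] [26] [26] → 9 racks.
9 servers exceed 24U (half the capacity), and no two of those can share a rack, so at least 9 racks are needed.
So 9 is already optimal.

0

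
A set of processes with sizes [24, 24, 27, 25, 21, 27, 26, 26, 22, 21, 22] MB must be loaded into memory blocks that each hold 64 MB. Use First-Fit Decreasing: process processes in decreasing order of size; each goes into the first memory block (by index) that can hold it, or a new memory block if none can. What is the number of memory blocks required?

Sorted descending: 27, 27, 26, 26, 25, 24, 24, 22, 22, 21, 21.
Put 27 MB in memory block 1; 37 MB remain.
Put 27 MB in memory block 1; 10 MB remain.
Put 26 MB in memory block 2; 38 MB remain.
Put 26 MB in memory block 2; 12 MB remain.
Put 25 MB in memory block 3; 39 MB remain.
Put 24 MB in memory block 3; 15 MB remain.
Put 24 MB in memory block 4; 40 MB remain.
Put 22 MB in memory block 4; 18 MB remain.
Put 22 MB in memory block 5; 42 MB remain.
Put 21 MB in memory block 5; 21 MB remain.
Put 21 MB in memory block 5; 0 MB remain.
Final memory blocks: [27,27] [26,26] [25,24] [24,22] [22,21,21].

5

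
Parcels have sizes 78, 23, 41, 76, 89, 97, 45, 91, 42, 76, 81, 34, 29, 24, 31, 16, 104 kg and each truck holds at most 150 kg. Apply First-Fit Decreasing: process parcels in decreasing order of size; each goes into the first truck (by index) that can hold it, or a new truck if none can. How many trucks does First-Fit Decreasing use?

Sorted descending: 104, 97, 91, 89, 81, 78, 76, 76, 45, 42, 41, 34, 31, 29, 24, 23, 16.
104 kg → truck 1 (remaining 46 kg)
97 kg → truck 2 (remaining 53 kg)
91 kg → truck 3 (remaining 59 kg)
89 kg → truck 4 (remaining 61 kg)
81 kg → truck 5 (remaining 69 kg)
78 kg → truck 6 (remaining 72 kg)
76 kg → truck 7 (remaining 74 kg)
76 kg → truck 8 (remaining 74 kg)
45 kg → truck 1 (remaining 1 kg)
42 kg → truck 2 (remaining 11 kg)
41 kg → truck 3 (remaining 18 kg)
34 kg → truck 4 (remaining 27 kg)
31 kg → truck 5 (remaining 38 kg)
29 kg → truck 5 (remaining 9 kg)
24 kg → truck 4 (remaining 3 kg)
23 kg → truck 6 (remaining 49 kg)
16 kg → truck 3 (remaining 2 kg)

8 trucks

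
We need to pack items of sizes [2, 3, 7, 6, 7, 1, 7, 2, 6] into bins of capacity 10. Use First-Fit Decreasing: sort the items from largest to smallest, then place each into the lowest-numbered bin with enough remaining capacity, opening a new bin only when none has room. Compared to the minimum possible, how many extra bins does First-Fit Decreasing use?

First-Fit Decreasing: [7,3] [7,2,1] [7,2] [6] [6] → 5 bins.
Total size 41; any packing needs at least ⌈41/10⌉ = 5 bins.
So 5 is already optimal.

0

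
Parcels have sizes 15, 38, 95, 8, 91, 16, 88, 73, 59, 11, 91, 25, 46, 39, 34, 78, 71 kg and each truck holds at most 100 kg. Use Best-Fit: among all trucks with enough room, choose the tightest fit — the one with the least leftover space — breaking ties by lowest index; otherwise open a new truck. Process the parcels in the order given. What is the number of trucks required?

10

Put 15 kg in truck 1; 85 kg remain.
Put 38 kg in truck 1; 47 kg remain.
Put 95 kg in truck 2; 5 kg remain.
Put 8 kg in truck 1; 39 kg remain.
Put 91 kg in truck 3; 9 kg remain.
Put 16 kg in truck 1; 23 kg remain.
Put 88 kg in truck 4; 12 kg remain.
Put 73 kg in truck 5; 27 kg remain.
Put 59 kg in truck 6; 41 kg remain.
Put 11 kg in truck 4; 1 kg remain.
Put 91 kg in truck 7; 9 kg remain.
Put 25 kg in truck 5; 2 kg remain.
Put 46 kg in truck 8; 54 kg remain.
Put 39 kg in truck 6; 2 kg remain.
Put 34 kg in truck 8; 20 kg remain.
Put 78 kg in truck 9; 22 kg remain.
Put 71 kg in truck 10; 29 kg remain.
Final trucks: [15,38,8,16] [95] [91] [88,11] [73,25] [59,39] [91] [46,34] [78] [71].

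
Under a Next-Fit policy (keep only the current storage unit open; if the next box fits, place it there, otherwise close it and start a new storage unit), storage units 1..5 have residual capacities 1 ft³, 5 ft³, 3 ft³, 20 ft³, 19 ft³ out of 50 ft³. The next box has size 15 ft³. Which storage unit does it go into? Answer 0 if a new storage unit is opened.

5

Next-Fit only looks at storage unit 5, which has 19 ft³ free.
15 ft³ fits there.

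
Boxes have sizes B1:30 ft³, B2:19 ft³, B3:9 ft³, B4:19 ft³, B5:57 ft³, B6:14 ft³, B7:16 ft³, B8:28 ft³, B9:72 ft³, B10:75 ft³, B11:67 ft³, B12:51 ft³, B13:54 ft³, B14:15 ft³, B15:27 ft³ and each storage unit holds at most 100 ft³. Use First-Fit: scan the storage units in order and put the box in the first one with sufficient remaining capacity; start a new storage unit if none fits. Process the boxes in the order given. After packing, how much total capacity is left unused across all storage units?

147

storage unit 1: place B1 (30 ft³), 70 ft³ left
storage unit 1: place B2 (19 ft³), 51 ft³ left
storage unit 1: place B3 (9 ft³), 42 ft³ left
storage unit 1: place B4 (19 ft³), 23 ft³ left
storage unit 2: place B5 (57 ft³), 43 ft³ left
storage unit 1: place B6 (14 ft³), 9 ft³ left
storage unit 2: place B7 (16 ft³), 27 ft³ left
storage unit 3: place B8 (28 ft³), 72 ft³ left
storage unit 3: place B9 (72 ft³), 0 ft³ left
storage unit 4: place B10 (75 ft³), 25 ft³ left
storage unit 5: place B11 (67 ft³), 33 ft³ left
storage unit 6: place B12 (51 ft³), 49 ft³ left
storage unit 7: place B13 (54 ft³), 46 ft³ left
storage unit 2: place B14 (15 ft³), 12 ft³ left
storage unit 5: place B15 (27 ft³), 6 ft³ left
7 storage units × 100 ft³ = 700 ft³; used 553 ft³; unused 147 ft³.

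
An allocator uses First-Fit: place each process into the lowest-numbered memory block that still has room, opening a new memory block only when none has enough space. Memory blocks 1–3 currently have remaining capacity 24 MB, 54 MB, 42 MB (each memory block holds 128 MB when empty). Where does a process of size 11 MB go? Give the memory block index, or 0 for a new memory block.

Memory blocks with room: memory block 1 (24 MB), memory block 2 (54 MB), memory block 3 (42 MB).
The first with room is memory block 1.

1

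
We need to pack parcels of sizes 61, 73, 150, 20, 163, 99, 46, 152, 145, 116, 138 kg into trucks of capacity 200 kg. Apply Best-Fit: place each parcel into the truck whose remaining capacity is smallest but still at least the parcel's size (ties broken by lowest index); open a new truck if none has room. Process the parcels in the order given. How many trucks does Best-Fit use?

truck 1: place 61 kg, 139 kg left
truck 1: place 73 kg, 66 kg left
truck 2: place 150 kg, 50 kg left
truck 2: place 20 kg, 30 kg left
truck 3: place 163 kg, 37 kg left
truck 4: place 99 kg, 101 kg left
truck 1: place 46 kg, 20 kg left
truck 5: place 152 kg, 48 kg left
truck 6: place 145 kg, 55 kg left
truck 7: place 116 kg, 84 kg left
truck 8: place 138 kg, 62 kg left
Final trucks: [61,73,46] [150,20] [163] [99] [152] [145] [116] [138].

8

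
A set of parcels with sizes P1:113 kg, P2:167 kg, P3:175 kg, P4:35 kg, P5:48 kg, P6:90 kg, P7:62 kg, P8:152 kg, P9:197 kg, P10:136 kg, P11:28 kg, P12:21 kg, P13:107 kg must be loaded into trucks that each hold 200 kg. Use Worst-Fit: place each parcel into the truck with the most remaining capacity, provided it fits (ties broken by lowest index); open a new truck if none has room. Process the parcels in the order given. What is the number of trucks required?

8 trucks

Put P1 (113 kg) in truck 1; 87 kg remain.
Put P2 (167 kg) in truck 2; 33 kg remain.
Put P3 (175 kg) in truck 3; 25 kg remain.
Put P4 (35 kg) in truck 1; 52 kg remain.
Put P5 (48 kg) in truck 1; 4 kg remain.
Put P6 (90 kg) in truck 4; 110 kg remain.
Put P7 (62 kg) in truck 4; 48 kg remain.
Put P8 (152 kg) in truck 5; 48 kg remain.
Put P9 (197 kg) in truck 6; 3 kg remain.
Put P10 (136 kg) in truck 7; 64 kg remain.
Put P11 (28 kg) in truck 7; 36 kg remain.
Put P12 (21 kg) in truck 4; 27 kg remain.
Put P13 (107 kg) in truck 8; 93 kg remain.
Final trucks: [113,35,48] [167] [175] [90,62,21] [152] [197] [136,28] [107].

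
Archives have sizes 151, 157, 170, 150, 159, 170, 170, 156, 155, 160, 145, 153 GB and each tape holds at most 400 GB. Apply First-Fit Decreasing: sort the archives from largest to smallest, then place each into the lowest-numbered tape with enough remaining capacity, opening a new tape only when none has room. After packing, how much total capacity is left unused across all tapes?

Sorted descending: 170, 170, 170, 160, 159, 157, 156, 155, 153, 151, 150, 145.
Put 170 GB in tape 1; 230 GB remain.
Put 170 GB in tape 1; 60 GB remain.
Put 170 GB in tape 2; 230 GB remain.
Put 160 GB in tape 2; 70 GB remain.
Put 159 GB in tape 3; 241 GB remain.
Put 157 GB in tape 3; 84 GB remain.
Put 156 GB in tape 4; 244 GB remain.
Put 155 GB in tape 4; 89 GB remain.
Put 153 GB in tape 5; 247 GB remain.
Put 151 GB in tape 5; 96 GB remain.
Put 150 GB in tape 6; 250 GB remain.
Put 145 GB in tape 6; 105 GB remain.
6 tapes × 400 GB = 2400 GB; used 1896 GB; unused 504 GB.

504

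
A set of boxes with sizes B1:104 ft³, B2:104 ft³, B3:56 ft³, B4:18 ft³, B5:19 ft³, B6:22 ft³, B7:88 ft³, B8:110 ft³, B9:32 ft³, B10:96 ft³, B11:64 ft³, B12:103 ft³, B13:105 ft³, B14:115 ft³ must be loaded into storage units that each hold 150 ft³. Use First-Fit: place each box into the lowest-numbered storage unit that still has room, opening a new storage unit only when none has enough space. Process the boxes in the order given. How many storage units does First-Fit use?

B1 (104 ft³) → storage unit 1 (remaining 46 ft³)
B2 (104 ft³) → storage unit 2 (remaining 46 ft³)
B3 (56 ft³) → storage unit 3 (remaining 94 ft³)
B4 (18 ft³) → storage unit 1 (remaining 28 ft³)
B5 (19 ft³) → storage unit 1 (remaining 9 ft³)
B6 (22 ft³) → storage unit 2 (remaining 24 ft³)
B7 (88 ft³) → storage unit 3 (remaining 6 ft³)
B8 (110 ft³) → storage unit 4 (remaining 40 ft³)
B9 (32 ft³) → storage unit 4 (remaining 8 ft³)
B10 (96 ft³) → storage unit 5 (remaining 54 ft³)
B11 (64 ft³) → storage unit 6 (remaining 86 ft³)
B12 (103 ft³) → storage unit 7 (remaining 47 ft³)
B13 (105 ft³) → storage unit 8 (remaining 45 ft³)
B14 (115 ft³) → storage unit 9 (remaining 35 ft³)
Final storage units: [104,18,19] [104,22] [56,88] [110,32] [96] [64] [103] [105] [115].

9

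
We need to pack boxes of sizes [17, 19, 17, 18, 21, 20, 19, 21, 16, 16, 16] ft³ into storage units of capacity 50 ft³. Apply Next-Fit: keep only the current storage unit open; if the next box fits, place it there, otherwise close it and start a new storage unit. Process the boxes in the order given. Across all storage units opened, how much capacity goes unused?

50

Put 17 ft³ in storage unit 1; 33 ft³ remain.
Put 19 ft³ in storage unit 1; 14 ft³ remain.
Put 17 ft³ in storage unit 2; 33 ft³ remain.
Put 18 ft³ in storage unit 2; 15 ft³ remain.
Put 21 ft³ in storage unit 3; 29 ft³ remain.
Put 20 ft³ in storage unit 3; 9 ft³ remain.
Put 19 ft³ in storage unit 4; 31 ft³ remain.
Put 21 ft³ in storage unit 4; 10 ft³ remain.
Put 16 ft³ in storage unit 5; 34 ft³ remain.
Put 16 ft³ in storage unit 5; 18 ft³ remain.
Put 16 ft³ in storage unit 5; 2 ft³ remain.
5 storage units × 50 ft³ = 250 ft³; used 200 ft³; unused 50 ft³.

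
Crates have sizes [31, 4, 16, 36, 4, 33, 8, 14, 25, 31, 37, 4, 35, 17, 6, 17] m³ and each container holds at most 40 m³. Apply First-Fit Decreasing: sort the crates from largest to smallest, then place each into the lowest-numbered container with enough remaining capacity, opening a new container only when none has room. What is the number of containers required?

Sorted descending: 37, 36, 35, 33, 31, 31, 25, 17, 17, 16, 14, 8, 6, 4, 4, 4.
Put 37 m³ in container 1; 3 m³ remain.
Put 36 m³ in container 2; 4 m³ remain.
Put 35 m³ in container 3; 5 m³ remain.
Put 33 m³ in container 4; 7 m³ remain.
Put 31 m³ in container 5; 9 m³ remain.
Put 31 m³ in container 6; 9 m³ remain.
Put 25 m³ in container 7; 15 m³ remain.
Put 17 m³ in container 8; 23 m³ remain.
Put 17 m³ in container 8; 6 m³ remain.
Put 16 m³ in container 9; 24 m³ remain.
Put 14 m³ in container 7; 1 m³ remain.
Put 8 m³ in container 5; 1 m³ remain.
Put 6 m³ in container 4; 1 m³ remain.
Put 4 m³ in container 2; 0 m³ remain.
Put 4 m³ in container 3; 1 m³ remain.
Put 4 m³ in container 6; 5 m³ remain.
Final containers: [37] [36,4] [35,4] [33,6] [31,8] [31,4] [25,14] [17,17] [16].

9 containers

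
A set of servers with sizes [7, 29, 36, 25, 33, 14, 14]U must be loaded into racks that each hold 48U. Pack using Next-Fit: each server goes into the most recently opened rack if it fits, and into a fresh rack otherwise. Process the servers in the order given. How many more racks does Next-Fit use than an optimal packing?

Next-Fit: [7,29] [36] [25] [33,14] [14] → 5 racks.
Total size 158U; any packing needs at least ⌈158/48⌉ = 4 racks.
An optimal packing achieves that bound: [36,7] [33,14] [29,14] [25] → 4 racks.
Excess: 5 − 4 = 1.

1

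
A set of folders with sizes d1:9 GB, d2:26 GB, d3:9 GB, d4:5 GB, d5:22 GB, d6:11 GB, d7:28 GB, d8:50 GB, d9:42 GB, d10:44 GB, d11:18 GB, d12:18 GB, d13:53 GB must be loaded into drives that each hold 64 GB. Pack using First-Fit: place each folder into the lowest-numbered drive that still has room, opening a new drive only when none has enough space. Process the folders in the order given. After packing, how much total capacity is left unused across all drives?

49

d1 (9 GB) → drive 1 (remaining 55 GB)
d2 (26 GB) → drive 1 (remaining 29 GB)
d3 (9 GB) → drive 1 (remaining 20 GB)
d4 (5 GB) → drive 1 (remaining 15 GB)
d5 (22 GB) → drive 2 (remaining 42 GB)
d6 (11 GB) → drive 1 (remaining 4 GB)
d7 (28 GB) → drive 2 (remaining 14 GB)
d8 (50 GB) → drive 3 (remaining 14 GB)
d9 (42 GB) → drive 4 (remaining 22 GB)
d10 (44 GB) → drive 5 (remaining 20 GB)
d11 (18 GB) → drive 4 (remaining 4 GB)
d12 (18 GB) → drive 5 (remaining 2 GB)
d13 (53 GB) → drive 6 (remaining 11 GB)
6 drives × 64 GB = 384 GB; used 335 GB; unused 49 GB.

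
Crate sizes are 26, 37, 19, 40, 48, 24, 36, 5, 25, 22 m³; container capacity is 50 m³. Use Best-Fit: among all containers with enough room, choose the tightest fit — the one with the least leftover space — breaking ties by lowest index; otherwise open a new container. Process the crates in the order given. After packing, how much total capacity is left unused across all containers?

26 m³ → container 1 (remaining 24 m³)
37 m³ → container 2 (remaining 13 m³)
19 m³ → container 1 (remaining 5 m³)
40 m³ → container 3 (remaining 10 m³)
48 m³ → container 4 (remaining 2 m³)
24 m³ → container 5 (remaining 26 m³)
36 m³ → container 6 (remaining 14 m³)
5 m³ → container 1 (remaining 0 m³)
25 m³ → container 5 (remaining 1 m³)
22 m³ → container 7 (remaining 28 m³)
7 containers × 50 m³ = 350 m³; used 282 m³; unused 68 m³.

68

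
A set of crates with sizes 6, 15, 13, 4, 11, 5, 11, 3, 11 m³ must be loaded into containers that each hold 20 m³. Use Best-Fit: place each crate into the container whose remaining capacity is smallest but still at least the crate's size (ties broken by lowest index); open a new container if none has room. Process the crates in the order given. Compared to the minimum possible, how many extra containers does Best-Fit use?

0

Best-Fit: [6,13] [15,4] [11,5,3] [11] [11] → 5 containers.
5 crates exceed 10 m³ (half the capacity), and no two of those can share a container, so at least 5 containers are needed.
So 5 is already optimal.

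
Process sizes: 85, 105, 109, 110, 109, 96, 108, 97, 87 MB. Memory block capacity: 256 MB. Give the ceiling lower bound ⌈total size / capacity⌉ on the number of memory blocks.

Total size = 85 + 105 + 109 + 110 + 109 + 96 + 108 + 97 + 87 = 906 MB.
⌈906 / 256⌉ = 4.

4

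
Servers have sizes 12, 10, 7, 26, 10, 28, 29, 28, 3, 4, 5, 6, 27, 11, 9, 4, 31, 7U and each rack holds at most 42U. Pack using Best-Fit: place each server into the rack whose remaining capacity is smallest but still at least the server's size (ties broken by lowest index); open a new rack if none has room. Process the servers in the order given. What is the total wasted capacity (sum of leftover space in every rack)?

37

12U → rack 1 (remaining 30U)
10U → rack 1 (remaining 20U)
7U → rack 1 (remaining 13U)
26U → rack 2 (remaining 16U)
10U → rack 1 (remaining 3U)
28U → rack 3 (remaining 14U)
29U → rack 4 (remaining 13U)
28U → rack 5 (remaining 14U)
3U → rack 1 (remaining 0U)
4U → rack 4 (remaining 9U)
5U → rack 4 (remaining 4U)
6U → rack 3 (remaining 8U)
27U → rack 6 (remaining 15U)
11U → rack 5 (remaining 3U)
9U → rack 6 (remaining 6U)
4U → rack 4 (remaining 0U)
31U → rack 7 (remaining 11U)
7U → rack 3 (remaining 1U)
7 racks × 42U = 294U; used 257U; unused 37U.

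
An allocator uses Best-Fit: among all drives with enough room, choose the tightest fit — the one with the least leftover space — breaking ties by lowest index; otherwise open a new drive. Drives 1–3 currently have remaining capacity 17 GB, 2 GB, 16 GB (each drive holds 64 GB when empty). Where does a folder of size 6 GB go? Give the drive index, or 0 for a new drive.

Drives with room: drive 1 (17 GB), drive 3 (16 GB).
Tightest fit is drive 3 with 16 GB free.

3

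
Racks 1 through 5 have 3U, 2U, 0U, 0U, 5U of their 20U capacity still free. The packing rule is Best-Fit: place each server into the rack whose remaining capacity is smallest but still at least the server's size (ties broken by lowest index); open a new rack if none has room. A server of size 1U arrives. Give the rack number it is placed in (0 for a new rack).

2

Racks with room: rack 1 (3U), rack 2 (2U), rack 5 (5U).
Tightest fit is rack 2 with 2U free.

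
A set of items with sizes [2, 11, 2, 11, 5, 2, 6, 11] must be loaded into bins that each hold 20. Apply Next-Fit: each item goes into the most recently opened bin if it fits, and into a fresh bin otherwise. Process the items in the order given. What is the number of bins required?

bin 1: place 2, 18 left
bin 1: place 11, 7 left
bin 1: place 2, 5 left
bin 2: place 11, 9 left
bin 2: place 5, 4 left
bin 2: place 2, 2 left
bin 3: place 6, 14 left
bin 3: place 11, 3 left

3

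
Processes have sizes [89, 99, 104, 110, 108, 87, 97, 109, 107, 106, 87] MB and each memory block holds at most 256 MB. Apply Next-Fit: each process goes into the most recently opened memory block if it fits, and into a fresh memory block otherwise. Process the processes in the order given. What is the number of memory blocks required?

memory block 1: place 89 MB, 167 MB left
memory block 1: place 99 MB, 68 MB left
memory block 2: place 104 MB, 152 MB left
memory block 2: place 110 MB, 42 MB left
memory block 3: place 108 MB, 148 MB left
memory block 3: place 87 MB, 61 MB left
memory block 4: place 97 MB, 159 MB left
memory block 4: place 109 MB, 50 MB left
memory block 5: place 107 MB, 149 MB left
memory block 5: place 106 MB, 43 MB left
memory block 6: place 87 MB, 169 MB left

6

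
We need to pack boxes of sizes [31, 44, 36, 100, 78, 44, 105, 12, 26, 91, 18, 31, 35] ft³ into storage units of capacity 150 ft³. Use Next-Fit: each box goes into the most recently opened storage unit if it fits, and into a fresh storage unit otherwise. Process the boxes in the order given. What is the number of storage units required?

31 ft³ → storage unit 1 (remaining 119 ft³)
44 ft³ → storage unit 1 (remaining 75 ft³)
36 ft³ → storage unit 1 (remaining 39 ft³)
100 ft³ → storage unit 2 (remaining 50 ft³)
78 ft³ → storage unit 3 (remaining 72 ft³)
44 ft³ → storage unit 3 (remaining 28 ft³)
105 ft³ → storage unit 4 (remaining 45 ft³)
12 ft³ → storage unit 4 (remaining 33 ft³)
26 ft³ → storage unit 4 (remaining 7 ft³)
91 ft³ → storage unit 5 (remaining 59 ft³)
18 ft³ → storage unit 5 (remaining 41 ft³)
31 ft³ → storage unit 5 (remaining 10 ft³)
35 ft³ → storage unit 6 (remaining 115 ft³)
Final storage units: [31,44,36] [100] [78,44] [105,12,26] [91,18,31] [35].

6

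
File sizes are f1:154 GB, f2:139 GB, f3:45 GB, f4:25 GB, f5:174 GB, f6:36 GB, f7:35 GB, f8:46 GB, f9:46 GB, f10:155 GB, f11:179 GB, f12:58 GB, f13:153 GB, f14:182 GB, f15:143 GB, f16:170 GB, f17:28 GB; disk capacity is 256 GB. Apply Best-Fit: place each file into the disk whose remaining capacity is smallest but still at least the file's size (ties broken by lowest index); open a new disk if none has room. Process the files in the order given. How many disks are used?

disk 1: place f1 (154 GB), 102 GB left
disk 2: place f2 (139 GB), 117 GB left
disk 1: place f3 (45 GB), 57 GB left
disk 1: place f4 (25 GB), 32 GB left
disk 3: place f5 (174 GB), 82 GB left
disk 3: place f6 (36 GB), 46 GB left
disk 3: place f7 (35 GB), 11 GB left
disk 2: place f8 (46 GB), 71 GB left
disk 2: place f9 (46 GB), 25 GB left
disk 4: place f10 (155 GB), 101 GB left
disk 5: place f11 (179 GB), 77 GB left
disk 5: place f12 (58 GB), 19 GB left
disk 6: place f13 (153 GB), 103 GB left
disk 7: place f14 (182 GB), 74 GB left
disk 8: place f15 (143 GB), 113 GB left
disk 9: place f16 (170 GB), 86 GB left
disk 1: place f17 (28 GB), 4 GB left
Final disks: [154,45,25,28] [139,46,46] [174,36,35] [155] [179,58] [153] [182] [143] [170].

9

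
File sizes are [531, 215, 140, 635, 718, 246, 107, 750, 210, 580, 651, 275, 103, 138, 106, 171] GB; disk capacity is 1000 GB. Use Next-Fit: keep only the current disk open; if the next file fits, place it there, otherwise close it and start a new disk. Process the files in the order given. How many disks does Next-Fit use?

7

Put 531 GB in disk 1; 469 GB remain.
Put 215 GB in disk 1; 254 GB remain.
Put 140 GB in disk 1; 114 GB remain.
Put 635 GB in disk 2; 365 GB remain.
Put 718 GB in disk 3; 282 GB remain.
Put 246 GB in disk 3; 36 GB remain.
Put 107 GB in disk 4; 893 GB remain.
Put 750 GB in disk 4; 143 GB remain.
Put 210 GB in disk 5; 790 GB remain.
Put 580 GB in disk 5; 210 GB remain.
Put 651 GB in disk 6; 349 GB remain.
Put 275 GB in disk 6; 74 GB remain.
Put 103 GB in disk 7; 897 GB remain.
Put 138 GB in disk 7; 759 GB remain.
Put 106 GB in disk 7; 653 GB remain.
Put 171 GB in disk 7; 482 GB remain.
Final disks: [531,215,140] [635] [718,246] [107,750] [210,580] [651,275] [103,138,106,171].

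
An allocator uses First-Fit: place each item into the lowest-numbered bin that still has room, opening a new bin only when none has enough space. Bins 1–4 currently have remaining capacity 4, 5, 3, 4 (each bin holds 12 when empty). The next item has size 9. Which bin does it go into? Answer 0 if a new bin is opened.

0

No bin has ≥ 9 free, so a new bin is opened.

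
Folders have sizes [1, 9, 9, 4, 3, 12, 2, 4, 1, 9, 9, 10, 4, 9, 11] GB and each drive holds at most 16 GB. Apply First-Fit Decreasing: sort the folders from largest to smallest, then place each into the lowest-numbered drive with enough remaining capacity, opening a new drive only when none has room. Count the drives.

Sorted descending: 12, 11, 10, 9, 9, 9, 9, 9, 4, 4, 4, 3, 2, 1, 1.
12 GB → drive 1 (remaining 4 GB)
11 GB → drive 2 (remaining 5 GB)
10 GB → drive 3 (remaining 6 GB)
9 GB → drive 4 (remaining 7 GB)
9 GB → drive 5 (remaining 7 GB)
9 GB → drive 6 (remaining 7 GB)
9 GB → drive 7 (remaining 7 GB)
9 GB → drive 8 (remaining 7 GB)
4 GB → drive 1 (remaining 0 GB)
4 GB → drive 2 (remaining 1 GB)
4 GB → drive 3 (remaining 2 GB)
3 GB → drive 4 (remaining 4 GB)
2 GB → drive 3 (remaining 0 GB)
1 GB → drive 2 (remaining 0 GB)
1 GB → drive 4 (remaining 3 GB)
Final drives: [12,4] [11,4,1] [10,4,2] [9,3,1] [9] [9] [9] [9].

8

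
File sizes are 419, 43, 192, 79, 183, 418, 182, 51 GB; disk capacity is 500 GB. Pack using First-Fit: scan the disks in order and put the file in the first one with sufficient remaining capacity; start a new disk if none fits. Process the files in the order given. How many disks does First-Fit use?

disk 1: place 419 GB, 81 GB left
disk 1: place 43 GB, 38 GB left
disk 2: place 192 GB, 308 GB left
disk 2: place 79 GB, 229 GB left
disk 2: place 183 GB, 46 GB left
disk 3: place 418 GB, 82 GB left
disk 4: place 182 GB, 318 GB left
disk 3: place 51 GB, 31 GB left
Final disks: [419,43] [192,79,183] [418,51] [182].

4 disks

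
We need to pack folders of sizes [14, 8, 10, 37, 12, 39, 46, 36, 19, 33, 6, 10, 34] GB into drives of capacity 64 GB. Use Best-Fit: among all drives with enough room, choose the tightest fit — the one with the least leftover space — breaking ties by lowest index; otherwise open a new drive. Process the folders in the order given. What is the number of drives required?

7 drives

Put 14 GB in drive 1; 50 GB remain.
Put 8 GB in drive 1; 42 GB remain.
Put 10 GB in drive 1; 32 GB remain.
Put 37 GB in drive 2; 27 GB remain.
Put 12 GB in drive 2; 15 GB remain.
Put 39 GB in drive 3; 25 GB remain.
Put 46 GB in drive 4; 18 GB remain.
Put 36 GB in drive 5; 28 GB remain.
Put 19 GB in drive 3; 6 GB remain.
Put 33 GB in drive 6; 31 GB remain.
Put 6 GB in drive 3; 0 GB remain.
Put 10 GB in drive 2; 5 GB remain.
Put 34 GB in drive 7; 30 GB remain.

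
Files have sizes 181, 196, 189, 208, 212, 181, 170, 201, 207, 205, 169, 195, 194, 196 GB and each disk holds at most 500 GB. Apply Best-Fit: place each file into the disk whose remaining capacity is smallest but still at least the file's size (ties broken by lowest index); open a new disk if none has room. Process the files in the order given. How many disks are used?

7

Put 181 GB in disk 1; 319 GB remain.
Put 196 GB in disk 1; 123 GB remain.
Put 189 GB in disk 2; 311 GB remain.
Put 208 GB in disk 2; 103 GB remain.
Put 212 GB in disk 3; 288 GB remain.
Put 181 GB in disk 3; 107 GB remain.
Put 170 GB in disk 4; 330 GB remain.
Put 201 GB in disk 4; 129 GB remain.
Put 207 GB in disk 5; 293 GB remain.
Put 205 GB in disk 5; 88 GB remain.
Put 169 GB in disk 6; 331 GB remain.
Put 195 GB in disk 6; 136 GB remain.
Put 194 GB in disk 7; 306 GB remain.
Put 196 GB in disk 7; 110 GB remain.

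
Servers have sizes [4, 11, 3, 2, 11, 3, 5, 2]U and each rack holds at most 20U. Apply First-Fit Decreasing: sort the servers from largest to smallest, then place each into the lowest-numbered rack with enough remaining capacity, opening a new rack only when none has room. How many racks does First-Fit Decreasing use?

Sorted descending: 11, 11, 5, 4, 3, 3, 2, 2.
rack 1: place 11U, 9U left
rack 2: place 11U, 9U left
rack 1: place 5U, 4U left
rack 1: place 4U, 0U left
rack 2: place 3U, 6U left
rack 2: place 3U, 3U left
rack 2: place 2U, 1U left
rack 3: place 2U, 18U left
Final racks: [11,5,4] [11,3,3,2] [2].

3 racks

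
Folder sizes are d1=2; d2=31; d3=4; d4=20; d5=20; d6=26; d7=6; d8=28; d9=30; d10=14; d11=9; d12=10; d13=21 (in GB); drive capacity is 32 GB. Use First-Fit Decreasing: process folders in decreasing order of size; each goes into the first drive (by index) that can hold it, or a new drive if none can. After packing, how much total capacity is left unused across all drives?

35

Sorted descending: 31, 30, 28, 26, 21, 20, 20, 14, 10, 9, 6, 4, 2.
31 GB → drive 1 (remaining 1 GB)
30 GB → drive 2 (remaining 2 GB)
28 GB → drive 3 (remaining 4 GB)
26 GB → drive 4 (remaining 6 GB)
21 GB → drive 5 (remaining 11 GB)
20 GB → drive 6 (remaining 12 GB)
20 GB → drive 7 (remaining 12 GB)
14 GB → drive 8 (remaining 18 GB)
10 GB → drive 5 (remaining 1 GB)
9 GB → drive 6 (remaining 3 GB)
6 GB → drive 4 (remaining 0 GB)
4 GB → drive 3 (remaining 0 GB)
2 GB → drive 2 (remaining 0 GB)
8 drives × 32 GB = 256 GB; used 221 GB; unused 35 GB.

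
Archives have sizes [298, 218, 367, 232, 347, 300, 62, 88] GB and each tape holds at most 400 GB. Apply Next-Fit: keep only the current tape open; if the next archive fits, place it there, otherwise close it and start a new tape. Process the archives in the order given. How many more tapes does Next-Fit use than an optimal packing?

1

Next-Fit: [298] [218] [367] [232] [347] [300,62] [88] → 7 tapes.
6 archives exceed 200 GB (half the capacity), and no two of those can share a tape, so at least 6 tapes are needed.
An optimal packing achieves that bound: [367] [347] [300,88] [298,62] [232] [218] → 6 tapes.
Excess: 7 − 6 = 1.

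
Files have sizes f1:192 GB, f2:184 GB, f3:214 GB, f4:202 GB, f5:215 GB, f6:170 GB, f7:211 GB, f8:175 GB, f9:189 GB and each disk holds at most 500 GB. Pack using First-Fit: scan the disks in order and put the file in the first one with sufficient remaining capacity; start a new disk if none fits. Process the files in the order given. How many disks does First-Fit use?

5 disks

Put f1 (192 GB) in disk 1; 308 GB remain.
Put f2 (184 GB) in disk 1; 124 GB remain.
Put f3 (214 GB) in disk 2; 286 GB remain.
Put f4 (202 GB) in disk 2; 84 GB remain.
Put f5 (215 GB) in disk 3; 285 GB remain.
Put f6 (170 GB) in disk 3; 115 GB remain.
Put f7 (211 GB) in disk 4; 289 GB remain.
Put f8 (175 GB) in disk 4; 114 GB remain.
Put f9 (189 GB) in disk 5; 311 GB remain.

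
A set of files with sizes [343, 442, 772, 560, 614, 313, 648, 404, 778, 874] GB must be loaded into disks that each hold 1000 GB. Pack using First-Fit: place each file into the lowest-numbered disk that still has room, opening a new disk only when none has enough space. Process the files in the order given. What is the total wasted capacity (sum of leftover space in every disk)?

2252

Put 343 GB in disk 1; 657 GB remain.
Put 442 GB in disk 1; 215 GB remain.
Put 772 GB in disk 2; 228 GB remain.
Put 560 GB in disk 3; 440 GB remain.
Put 614 GB in disk 4; 386 GB remain.
Put 313 GB in disk 3; 127 GB remain.
Put 648 GB in disk 5; 352 GB remain.
Put 404 GB in disk 6; 596 GB remain.
Put 778 GB in disk 7; 222 GB remain.
Put 874 GB in disk 8; 126 GB remain.
8 disks × 1000 GB = 8000 GB; used 5748 GB; unused 2252 GB.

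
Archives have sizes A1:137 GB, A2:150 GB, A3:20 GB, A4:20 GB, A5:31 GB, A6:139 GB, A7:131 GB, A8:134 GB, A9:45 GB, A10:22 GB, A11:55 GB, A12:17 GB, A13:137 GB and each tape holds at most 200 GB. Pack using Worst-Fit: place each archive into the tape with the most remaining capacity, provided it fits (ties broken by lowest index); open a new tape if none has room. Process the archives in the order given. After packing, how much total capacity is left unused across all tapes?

tape 1: place A1 (137 GB), 63 GB left
tape 2: place A2 (150 GB), 50 GB left
tape 1: place A3 (20 GB), 43 GB left
tape 2: place A4 (20 GB), 30 GB left
tape 1: place A5 (31 GB), 12 GB left
tape 3: place A6 (139 GB), 61 GB left
tape 4: place A7 (131 GB), 69 GB left
tape 5: place A8 (134 GB), 66 GB left
tape 4: place A9 (45 GB), 24 GB left
tape 5: place A10 (22 GB), 44 GB left
tape 3: place A11 (55 GB), 6 GB left
tape 5: place A12 (17 GB), 27 GB left
tape 6: place A13 (137 GB), 63 GB left
6 tapes × 200 GB = 1200 GB; used 1038 GB; unused 162 GB.

162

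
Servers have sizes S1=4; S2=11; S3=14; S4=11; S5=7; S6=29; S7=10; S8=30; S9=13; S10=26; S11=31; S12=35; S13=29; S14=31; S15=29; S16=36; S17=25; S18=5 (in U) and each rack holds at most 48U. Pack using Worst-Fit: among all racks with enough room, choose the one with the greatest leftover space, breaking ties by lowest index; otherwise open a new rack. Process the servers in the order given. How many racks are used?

rack 1: place S1 (4U), 44U left
rack 1: place S2 (11U), 33U left
rack 1: place S3 (14U), 19U left
rack 1: place S4 (11U), 8U left
rack 1: place S5 (7U), 1U left
rack 2: place S6 (29U), 19U left
rack 2: place S7 (10U), 9U left
rack 3: place S8 (30U), 18U left
rack 3: place S9 (13U), 5U left
rack 4: place S10 (26U), 22U left
rack 5: place S11 (31U), 17U left
rack 6: place S12 (35U), 13U left
rack 7: place S13 (29U), 19U left
rack 8: place S14 (31U), 17U left
rack 9: place S15 (29U), 19U left
rack 10: place S16 (36U), 12U left
rack 11: place S17 (25U), 23U left
rack 11: place S18 (5U), 18U left

11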